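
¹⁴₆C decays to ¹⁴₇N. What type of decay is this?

beta-minus decay

ΔA = 14 − 14 = 0; ΔZ = 7 − 6 = +1.
A is unchanged and Z rises by 1 — a neutron has become a proton (β⁻ decay).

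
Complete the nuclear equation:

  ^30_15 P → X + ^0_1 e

Conserve mass number: 30 = A + 0, so A = 30.
Conserve atomic number: 15 = Z + 1, so Z = 14.
Z = 14 is silicon, so the species is ^30_14 Si.

Si-30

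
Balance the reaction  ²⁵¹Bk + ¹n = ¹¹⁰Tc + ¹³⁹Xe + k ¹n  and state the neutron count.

Conserve mass number: 252 = 110 + 139 + k, so k = 252 − 249 = 3.
Check atomic number: 97 = 43 + 54 + 0 = 97. ✓

3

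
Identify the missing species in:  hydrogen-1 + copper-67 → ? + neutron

Conserve mass number: 1 + 67 = A + 1, so A = 67.
Conserve atomic number: 1 + 29 = Z + 0, so Z = 30.
Z = 30 is zinc, so the species is zinc-67.

Zn-67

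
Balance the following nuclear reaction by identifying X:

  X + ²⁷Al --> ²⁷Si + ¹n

proton

Conserve mass number: A + 27 = 27 + 1, so A = 1.
Conserve atomic number: Z + 13 = 14 + 0, so Z = 1.
A = 1 and Z = 1 is ¹H — a proton.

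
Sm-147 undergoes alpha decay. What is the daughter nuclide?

Nd-143

Alpha decay: mass number changes by -4, atomic number by -2.
A: 147 − 4 = 143; Z: 62 − 2 = 60.
Z = 60 is neodymium, so the daughter is Nd-143.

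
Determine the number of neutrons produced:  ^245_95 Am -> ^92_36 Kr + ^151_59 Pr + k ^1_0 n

2

Conserve mass number: 245 = 92 + 151 + k, so k = 245 − 243 = 2.
Check atomic number: 95 = 36 + 59 + 0 = 95. ✓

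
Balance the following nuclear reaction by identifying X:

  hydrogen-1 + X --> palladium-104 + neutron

Rh-104

Conserve mass number: 1 + A = 104 + 1, so A = 104.
Conserve atomic number: 1 + Z = 46 + 0, so Z = 45.
Z = 45 is rhodium, so the species is rhodium-104.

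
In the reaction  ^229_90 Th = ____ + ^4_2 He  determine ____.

Ra-225

Conserve mass number: 229 = A + 4, so A = 225.
Conserve atomic number: 90 = Z + 2, so Z = 88.
Z = 88 is radium, so the species is ^225_88 Ra.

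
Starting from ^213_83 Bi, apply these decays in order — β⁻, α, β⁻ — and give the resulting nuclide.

Start: (A, Z) = (213, 83).
After β⁻: (213, 84).
After α: (209, 82).
After β⁻: (209, 83).
Z = 83 is bismuth.

Bi-209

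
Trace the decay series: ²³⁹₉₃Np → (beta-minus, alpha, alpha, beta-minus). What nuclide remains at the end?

Pa-231

Start: (A, Z) = (239, 93).
After β⁻: (239, 94).
After α: (235, 92).
After α: (231, 90).
After β⁻: (231, 91).
Z = 91 is protactinium.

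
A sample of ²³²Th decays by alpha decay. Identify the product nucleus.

Alpha decay: mass number changes by -4, atomic number by -2.
A: 232 − 4 = 228; Z: 90 − 2 = 88.
Z = 88 is radium, so the daughter is ²²⁸Ra.

Ra-228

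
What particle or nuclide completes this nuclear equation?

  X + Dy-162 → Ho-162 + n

Conserve mass number: A + 162 = 162 + 1, so A = 1.
Conserve atomic number: Z + 66 = 67 + 0, so Z = 1.
A = 1 and Z = 1 is H-1 — a proton.

proton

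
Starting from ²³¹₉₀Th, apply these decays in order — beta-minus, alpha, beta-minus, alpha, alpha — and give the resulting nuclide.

Start: (A, Z) = (231, 90).
After β⁻: (231, 91).
After α: (227, 89).
After β⁻: (227, 90).
After α: (223, 88).
After α: (219, 86).
Z = 86 is radon.

Rn-219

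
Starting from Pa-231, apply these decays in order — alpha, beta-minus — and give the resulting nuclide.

Th-227

Start: (A, Z) = (231, 91).
After α: (227, 89).
After β⁻: (227, 90).
Z = 90 is thorium.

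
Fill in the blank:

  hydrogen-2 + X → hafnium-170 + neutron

Conserve mass number: 2 + A = 170 + 1, so A = 169.
Conserve atomic number: 1 + Z = 72 + 0, so Z = 71.
Z = 71 is lutetium, so the species is lutetium-169.

Lu-169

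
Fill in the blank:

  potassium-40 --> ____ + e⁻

Ca-40

Conserve mass number: 40 = A + 0, so A = 40.
Conserve atomic number: 19 = Z − 1, so Z = 20.
Z = 20 is calcium, so the species is calcium-40.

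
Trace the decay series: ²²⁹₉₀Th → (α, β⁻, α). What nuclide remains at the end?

Fr-221

Start: (A, Z) = (229, 90).
After α: (225, 88).
After β⁻: (225, 89).
After α: (221, 87).
Z = 87 is francium.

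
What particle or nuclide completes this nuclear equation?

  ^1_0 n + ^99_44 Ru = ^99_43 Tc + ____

proton

Conserve mass number: 1 + 99 = 99 + A, so A = 1.
Conserve atomic number: 0 + 44 = 43 + Z, so Z = 1.
A = 1 and Z = 1 is ^1_1 H — a proton.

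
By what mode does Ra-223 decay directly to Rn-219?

alpha decay

ΔA = 219 − 223 = -4; ΔZ = 86 − 88 = -2.
A drops by 4 and Z drops by 2 — the signature of alpha emission.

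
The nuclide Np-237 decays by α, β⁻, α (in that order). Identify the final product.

Th-229

Start: (A, Z) = (237, 93).
After α: (233, 91).
After β⁻: (233, 92).
After α: (229, 90).
Z = 90 is thorium.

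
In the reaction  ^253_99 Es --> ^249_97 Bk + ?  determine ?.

alpha particle

Conserve mass number: 253 = 249 + A, so A = 4.
Conserve atomic number: 99 = 97 + Z, so Z = 2.
A = 4 and Z = 2 is ^4_2 He — an alpha particle.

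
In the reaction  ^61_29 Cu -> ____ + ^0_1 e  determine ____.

Ni-61

Conserve mass number: 61 = A + 0, so A = 61.
Conserve atomic number: 29 = Z + 1, so Z = 28.
Z = 28 is nickel, so the species is ^61_28 Ni.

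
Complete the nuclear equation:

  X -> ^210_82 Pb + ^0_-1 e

Conserve mass number: A = 210 + 0, so A = 210.
Conserve atomic number: Z = 82 − 1, so Z = 81.
Z = 81 is thallium, so the species is ^210_81 Tl.

Tl-210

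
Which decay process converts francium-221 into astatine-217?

alpha decay

ΔA = 217 − 221 = -4; ΔZ = 85 − 87 = -2.
A drops by 4 and Z drops by 2 — the signature of alpha emission.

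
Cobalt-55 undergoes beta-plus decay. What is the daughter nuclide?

Fe-55

Beta-plus decay: mass number changes by +0, atomic number by -1.
A: 55 = 55; Z: 27 − 1 = 26.
Z = 26 is iron, so the daughter is iron-55.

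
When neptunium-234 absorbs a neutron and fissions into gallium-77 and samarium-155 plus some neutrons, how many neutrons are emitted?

Conserve mass number: 235 = 77 + 155 + k, so k = 235 − 232 = 3.
Check atomic number: 93 = 31 + 62 + 0 = 93. ✓

3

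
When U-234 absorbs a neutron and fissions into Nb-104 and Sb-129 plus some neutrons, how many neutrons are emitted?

Conserve mass number: 235 = 104 + 129 + k, so k = 235 − 233 = 2.
Check atomic number: 92 = 41 + 51 + 0 = 92. ✓

2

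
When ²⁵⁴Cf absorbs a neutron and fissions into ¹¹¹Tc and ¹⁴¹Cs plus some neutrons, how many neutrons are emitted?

Conserve mass number: 255 = 111 + 141 + k, so k = 255 − 252 = 3.
Check atomic number: 98 = 43 + 55 + 0 = 98. ✓

3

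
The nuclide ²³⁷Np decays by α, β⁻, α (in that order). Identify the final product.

Th-229

Start: (A, Z) = (237, 93).
After α: (233, 91).
After β⁻: (233, 92).
After α: (229, 90).
Z = 90 is thorium.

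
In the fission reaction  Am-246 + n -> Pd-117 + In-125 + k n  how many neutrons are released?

5

Conserve mass number: 247 = 117 + 125 + k, so k = 247 − 242 = 5.
Check atomic number: 95 = 46 + 49 + 0 = 95. ✓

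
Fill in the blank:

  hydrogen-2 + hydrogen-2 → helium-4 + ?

Conserve mass number: 2 + 2 = 4 + A, so A = 0.
Conserve atomic number: 1 + 1 = 2 + Z, so Z = 0.
A = 0 and Z = 0 is γ — a gamma ray.

gamma ray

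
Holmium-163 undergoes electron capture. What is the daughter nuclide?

Dy-163

Electron capture: mass number changes by +0, atomic number by -1.
A: 163 = 163; Z: 67 − 1 = 66.
Z = 66 is dysprosium, so the daughter is dysprosium-163.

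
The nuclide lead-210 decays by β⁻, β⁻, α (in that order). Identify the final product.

Start: (A, Z) = (210, 82).
After β⁻: (210, 83).
After β⁻: (210, 84).
After α: (206, 82).
Z = 82 is lead.

Pb-206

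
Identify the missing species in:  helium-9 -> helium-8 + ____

Conserve mass number: 9 = 8 + A, so A = 1.
Conserve atomic number: 2 = 2 + Z, so Z = 0.
A = 1 and Z = 0 is neutron — a neutron.

neutron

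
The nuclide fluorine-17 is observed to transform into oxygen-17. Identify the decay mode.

beta-plus decay or electron capture

ΔA = 17 − 17 = 0; ΔZ = 8 − 9 = -1.
A is unchanged and Z drops by 1 — a proton has become a neutron (β⁺ emission or electron capture).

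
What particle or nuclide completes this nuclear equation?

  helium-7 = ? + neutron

He-6

Conserve mass number: 7 = A + 1, so A = 6.
Conserve atomic number: 2 = Z + 0, so Z = 2.
Z = 2 is helium, so the species is helium-6.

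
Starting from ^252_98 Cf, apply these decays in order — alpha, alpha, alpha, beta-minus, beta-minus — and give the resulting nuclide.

Start: (A, Z) = (252, 98).
After α: (248, 96).
After α: (244, 94).
After α: (240, 92).
After β⁻: (240, 93).
After β⁻: (240, 94).
Z = 94 is plutonium.

Pu-240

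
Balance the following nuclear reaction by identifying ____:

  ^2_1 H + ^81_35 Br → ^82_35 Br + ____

Conserve mass number: 2 + 81 = 82 + A, so A = 1.
Conserve atomic number: 1 + 35 = 35 + Z, so Z = 1.
A = 1 and Z = 1 is ^1_1 H — a proton.

proton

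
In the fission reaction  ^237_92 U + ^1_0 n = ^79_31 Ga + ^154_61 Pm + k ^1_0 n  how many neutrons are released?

Conserve mass number: 238 = 79 + 154 + k, so k = 238 − 233 = 5.
Check atomic number: 92 = 31 + 61 + 0 = 92. ✓

5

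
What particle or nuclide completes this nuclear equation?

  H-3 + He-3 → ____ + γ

Conserve mass number: 3 + 3 = A + 0, so A = 6.
Conserve atomic number: 1 + 2 = Z + 0, so Z = 3.
Z = 3 is lithium, so the species is Li-6.

Li-6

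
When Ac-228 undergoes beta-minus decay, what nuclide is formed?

Th-228

Beta-minus decay: mass number changes by +0, atomic number by +1.
A: 228 = 228; Z: 89 + 1 = 90.
Z = 90 is thorium, so the daughter is Th-228.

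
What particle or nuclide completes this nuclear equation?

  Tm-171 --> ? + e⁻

Conserve mass number: 171 = A + 0, so A = 171.
Conserve atomic number: 69 = Z − 1, so Z = 70.
Z = 70 is ytterbium, so the species is Yb-171.

Yb-171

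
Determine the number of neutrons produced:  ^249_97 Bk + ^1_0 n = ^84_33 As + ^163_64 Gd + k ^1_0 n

Conserve mass number: 250 = 84 + 163 + k, so k = 250 − 247 = 3.
Check atomic number: 97 = 33 + 64 + 0 = 97. ✓

3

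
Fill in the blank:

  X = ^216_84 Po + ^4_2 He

Conserve mass number: A = 216 + 4, so A = 220.
Conserve atomic number: Z = 84 + 2, so Z = 86.
Z = 86 is radon, so the species is ^220_86 Rn.

Rn-220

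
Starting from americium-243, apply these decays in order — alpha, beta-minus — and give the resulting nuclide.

Pu-239

Start: (A, Z) = (243, 95).
After α: (239, 93).
After β⁻: (239, 94).
Z = 94 is plutonium.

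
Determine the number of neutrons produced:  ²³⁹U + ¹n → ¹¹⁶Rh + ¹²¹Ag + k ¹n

3

Conserve mass number: 240 = 116 + 121 + k, so k = 240 − 237 = 3.
Check atomic number: 92 = 45 + 47 + 0 = 92. ✓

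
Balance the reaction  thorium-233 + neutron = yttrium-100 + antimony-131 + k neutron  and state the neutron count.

3

Conserve mass number: 234 = 100 + 131 + k, so k = 234 − 231 = 3.
Check atomic number: 90 = 39 + 51 + 0 = 90. ✓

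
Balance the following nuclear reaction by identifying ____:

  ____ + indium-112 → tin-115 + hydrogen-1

alpha particle

Conserve mass number: A + 112 = 115 + 1, so A = 4.
Conserve atomic number: Z + 49 = 50 + 1, so Z = 2.
A = 4 and Z = 2 is helium-4 — an alpha particle.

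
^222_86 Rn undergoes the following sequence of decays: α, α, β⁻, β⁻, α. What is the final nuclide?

Pb-210

Start: (A, Z) = (222, 86).
After α: (218, 84).
After α: (214, 82).
After β⁻: (214, 83).
After β⁻: (214, 84).
After α: (210, 82).
Z = 82 is lead.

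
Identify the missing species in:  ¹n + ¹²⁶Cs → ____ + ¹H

Xe-126

Conserve mass number: 1 + 126 = A + 1, so A = 126.
Conserve atomic number: 0 + 55 = Z + 1, so Z = 54.
Z = 54 is xenon, so the species is ¹²⁶Xe.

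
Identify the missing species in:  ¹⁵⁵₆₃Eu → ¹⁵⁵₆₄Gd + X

Conserve mass number: 155 = 155 + A, so A = 0.
Conserve atomic number: 63 = 64 + Z, so Z = -1.
A = 0 and Z = -1 is ⁰₋₁e — a beta-minus particle.

beta-minus particle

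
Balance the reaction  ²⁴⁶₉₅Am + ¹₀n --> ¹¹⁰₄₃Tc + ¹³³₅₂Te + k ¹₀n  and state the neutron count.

4

Conserve mass number: 247 = 110 + 133 + k, so k = 247 − 243 = 4.
Check atomic number: 95 = 43 + 52 + 0 = 95. ✓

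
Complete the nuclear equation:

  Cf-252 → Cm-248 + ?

Conserve mass number: 252 = 248 + A, so A = 4.
Conserve atomic number: 98 = 96 + Z, so Z = 2.
A = 4 and Z = 2 is He-4 — an alpha particle.

alpha particle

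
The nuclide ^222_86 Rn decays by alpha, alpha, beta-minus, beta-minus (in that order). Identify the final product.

Po-214

Start: (A, Z) = (222, 86).
After α: (218, 84).
After α: (214, 82).
After β⁻: (214, 83).
After β⁻: (214, 84).
Z = 84 is polonium.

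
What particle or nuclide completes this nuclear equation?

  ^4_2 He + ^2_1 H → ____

Li-6

Conserve mass number: 4 + 2 = A, so A = 6.
Conserve atomic number: 2 + 1 = Z, so Z = 3.
Z = 3 is lithium, so the species is ^6_3 Li.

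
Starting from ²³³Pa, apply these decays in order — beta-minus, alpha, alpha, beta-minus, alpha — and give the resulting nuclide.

Fr-221

Start: (A, Z) = (233, 91).
After β⁻: (233, 92).
After α: (229, 90).
After α: (225, 88).
After β⁻: (225, 89).
After α: (221, 87).
Z = 87 is francium.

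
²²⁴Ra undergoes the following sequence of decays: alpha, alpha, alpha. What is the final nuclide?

Pb-212

Start: (A, Z) = (224, 88).
After α: (220, 86).
After α: (216, 84).
After α: (212, 82).
Z = 82 is lead.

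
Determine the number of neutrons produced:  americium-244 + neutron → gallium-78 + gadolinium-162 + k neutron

Conserve mass number: 245 = 78 + 162 + k, so k = 245 − 240 = 5.
Check atomic number: 95 = 31 + 64 + 0 = 95. ✓

5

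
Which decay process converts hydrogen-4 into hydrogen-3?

ΔA = 3 − 4 = -1; ΔZ = 1 − 1 = +0.
A drops by 1 with Z unchanged — a neutron was emitted.

neutron emission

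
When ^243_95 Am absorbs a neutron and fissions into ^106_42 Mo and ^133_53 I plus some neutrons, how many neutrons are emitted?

Conserve mass number: 244 = 106 + 133 + k, so k = 244 − 239 = 5.
Check atomic number: 95 = 42 + 53 + 0 = 95. ✓

5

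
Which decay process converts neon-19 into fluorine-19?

ΔA = 19 − 19 = 0; ΔZ = 9 − 10 = -1.
A is unchanged and Z drops by 1 — a proton has become a neutron (β⁺ emission or electron capture).

beta-plus decay or electron capture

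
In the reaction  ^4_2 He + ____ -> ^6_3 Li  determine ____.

deuteron

Conserve mass number: 4 + A = 6, so A = 2.
Conserve atomic number: 2 + Z = 3, so Z = 1.
A = 2 and Z = 1 is ^2_1 H — a deuteron.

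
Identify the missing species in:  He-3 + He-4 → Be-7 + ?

Conserve mass number: 3 + 4 = 7 + A, so A = 0.
Conserve atomic number: 2 + 2 = 4 + Z, so Z = 0.
A = 0 and Z = 0 is γ — a gamma ray.

gamma ray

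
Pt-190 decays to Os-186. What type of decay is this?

ΔA = 186 − 190 = -4; ΔZ = 76 − 78 = -2.
A drops by 4 and Z drops by 2 — the signature of alpha emission.

alpha decay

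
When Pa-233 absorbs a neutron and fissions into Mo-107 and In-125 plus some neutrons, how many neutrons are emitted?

2

Conserve mass number: 234 = 107 + 125 + k, so k = 234 − 232 = 2.
Check atomic number: 91 = 42 + 49 + 0 = 91. ✓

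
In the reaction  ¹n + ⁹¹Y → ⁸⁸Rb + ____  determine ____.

Conserve mass number: 1 + 91 = 88 + A, so A = 4.
Conserve atomic number: 0 + 39 = 37 + Z, so Z = 2.
A = 4 and Z = 2 is ⁴He — an alpha particle.

alpha particle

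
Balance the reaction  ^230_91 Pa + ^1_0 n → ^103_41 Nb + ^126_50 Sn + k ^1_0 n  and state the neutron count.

Conserve mass number: 231 = 103 + 126 + k, so k = 231 − 229 = 2.
Check atomic number: 91 = 41 + 50 + 0 = 91. ✓

2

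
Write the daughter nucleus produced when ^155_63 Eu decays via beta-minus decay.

Gd-155

Beta-minus decay: mass number changes by +0, atomic number by +1.
A: 155 = 155; Z: 63 + 1 = 64.
Z = 64 is gadolinium, so the daughter is ^155_64 Gd.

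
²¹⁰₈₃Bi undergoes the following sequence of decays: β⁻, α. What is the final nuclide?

Pb-206

Start: (A, Z) = (210, 83).
After β⁻: (210, 84).
After α: (206, 82).
Z = 82 is lead.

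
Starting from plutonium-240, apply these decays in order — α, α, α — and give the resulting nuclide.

Start: (A, Z) = (240, 94).
After α: (236, 92).
After α: (232, 90).
After α: (228, 88).
Z = 88 is radium.

Ra-228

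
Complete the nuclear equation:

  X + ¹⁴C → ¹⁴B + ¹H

Conserve mass number: A + 14 = 14 + 1, so A = 1.
Conserve atomic number: Z + 6 = 5 + 1, so Z = 0.
A = 1 and Z = 0 is ¹n — a neutron.

neutron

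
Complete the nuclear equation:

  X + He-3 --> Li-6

Conserve mass number: A + 3 = 6, so A = 3.
Conserve atomic number: Z + 2 = 3, so Z = 1.
A = 3 and Z = 1 is H-3 — a triton.

triton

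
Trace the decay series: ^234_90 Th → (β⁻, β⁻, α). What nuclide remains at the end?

Th-230

Start: (A, Z) = (234, 90).
After β⁻: (234, 91).
After β⁻: (234, 92).
After α: (230, 90).
Z = 90 is thorium.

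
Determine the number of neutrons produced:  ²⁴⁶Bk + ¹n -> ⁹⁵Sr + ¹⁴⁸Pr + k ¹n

Conserve mass number: 247 = 95 + 148 + k, so k = 247 − 243 = 4.
Check atomic number: 97 = 38 + 59 + 0 = 97. ✓

4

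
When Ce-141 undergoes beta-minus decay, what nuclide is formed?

Beta-minus decay: mass number changes by +0, atomic number by +1.
A: 141 = 141; Z: 58 + 1 = 59.
Z = 59 is praseodymium, so the daughter is Pr-141.

Pr-141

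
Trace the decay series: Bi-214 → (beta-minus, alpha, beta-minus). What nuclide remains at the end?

Start: (A, Z) = (214, 83).
After β⁻: (214, 84).
After α: (210, 82).
After β⁻: (210, 83).
Z = 83 is bismuth.

Bi-210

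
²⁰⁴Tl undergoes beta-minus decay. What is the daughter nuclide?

Beta-minus decay: mass number changes by +0, atomic number by +1.
A: 204 = 204; Z: 81 + 1 = 82.
Z = 82 is lead, so the daughter is ²⁰⁴Pb.

Pb-204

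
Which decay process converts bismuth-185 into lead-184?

ΔA = 184 − 185 = -1; ΔZ = 82 − 83 = -1.
A drops by 1 and Z drops by 1 — a proton was emitted.

proton emission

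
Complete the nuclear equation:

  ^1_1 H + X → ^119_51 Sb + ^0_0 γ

Conserve mass number: 1 + A = 119 + 0, so A = 118.
Conserve atomic number: 1 + Z = 51 + 0, so Z = 50.
Z = 50 is tin, so the species is ^118_50 Sn.

Sn-118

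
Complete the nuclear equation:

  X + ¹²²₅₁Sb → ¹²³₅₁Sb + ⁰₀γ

Conserve mass number: A + 122 = 123 + 0, so A = 1.
Conserve atomic number: Z + 51 = 51 + 0, so Z = 0.
A = 1 and Z = 0 is ¹₀n — a neutron.

neutron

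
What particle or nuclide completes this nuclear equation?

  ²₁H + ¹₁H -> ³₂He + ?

Conserve mass number: 2 + 1 = 3 + A, so A = 0.
Conserve atomic number: 1 + 1 = 2 + Z, so Z = 0.
A = 0 and Z = 0 is ⁰₀γ — a gamma ray.

gamma ray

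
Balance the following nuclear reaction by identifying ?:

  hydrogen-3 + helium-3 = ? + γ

Conserve mass number: 3 + 3 = A + 0, so A = 6.
Conserve atomic number: 1 + 2 = Z + 0, so Z = 3.
Z = 3 is lithium, so the species is lithium-6.

Li-6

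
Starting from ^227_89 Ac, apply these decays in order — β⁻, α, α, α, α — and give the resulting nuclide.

Pb-211

Start: (A, Z) = (227, 89).
After β⁻: (227, 90).
After α: (223, 88).
After α: (219, 86).
After α: (215, 84).
After α: (211, 82).
Z = 82 is lead.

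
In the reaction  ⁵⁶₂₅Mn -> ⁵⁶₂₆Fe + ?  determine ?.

Conserve mass number: 56 = 56 + A, so A = 0.
Conserve atomic number: 25 = 26 + Z, so Z = -1.
A = 0 and Z = -1 is ⁰₋₁e — a beta-minus particle.

beta-minus particle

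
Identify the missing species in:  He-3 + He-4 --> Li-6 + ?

proton

Conserve mass number: 3 + 4 = 6 + A, so A = 1.
Conserve atomic number: 2 + 2 = 3 + Z, so Z = 1.
A = 1 and Z = 1 is H-1 — a proton.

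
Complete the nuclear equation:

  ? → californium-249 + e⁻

Bk-249

Conserve mass number: A = 249 + 0, so A = 249.
Conserve atomic number: Z = 98 − 1, so Z = 97.
Z = 97 is berkelium, so the species is berkelium-249.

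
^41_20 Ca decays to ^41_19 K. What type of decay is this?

beta-plus decay or electron capture

ΔA = 41 − 41 = 0; ΔZ = 19 − 20 = -1.
A is unchanged and Z drops by 1 — a proton has become a neutron (β⁺ emission or electron capture).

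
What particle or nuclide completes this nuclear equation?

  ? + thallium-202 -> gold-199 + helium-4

neutron

Conserve mass number: A + 202 = 199 + 4, so A = 1.
Conserve atomic number: Z + 81 = 79 + 2, so Z = 0.
A = 1 and Z = 0 is neutron — a neutron.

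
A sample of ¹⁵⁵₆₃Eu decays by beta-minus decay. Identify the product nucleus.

Beta-minus decay: mass number changes by +0, atomic number by +1.
A: 155 = 155; Z: 63 + 1 = 64.
Z = 64 is gadolinium, so the daughter is ¹⁵⁵₆₄Gd.

Gd-155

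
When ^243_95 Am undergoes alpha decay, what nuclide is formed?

Alpha decay: mass number changes by -4, atomic number by -2.
A: 243 − 4 = 239; Z: 95 − 2 = 93.
Z = 93 is neptunium, so the daughter is ^239_93 Np.

Np-239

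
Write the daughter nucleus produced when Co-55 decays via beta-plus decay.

Beta-plus decay: mass number changes by +0, atomic number by -1.
A: 55 = 55; Z: 27 − 1 = 26.
Z = 26 is iron, so the daughter is Fe-55.

Fe-55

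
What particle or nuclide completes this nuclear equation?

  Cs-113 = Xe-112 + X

proton

Conserve mass number: 113 = 112 + A, so A = 1.
Conserve atomic number: 55 = 54 + Z, so Z = 1.
A = 1 and Z = 1 is H-1 — a proton.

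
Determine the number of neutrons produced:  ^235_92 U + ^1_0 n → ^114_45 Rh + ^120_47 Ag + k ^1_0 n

2

Conserve mass number: 236 = 114 + 120 + k, so k = 236 − 234 = 2.
Check atomic number: 92 = 45 + 47 + 0 = 92. ✓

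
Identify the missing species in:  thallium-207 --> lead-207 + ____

beta-minus particle

Conserve mass number: 207 = 207 + A, so A = 0.
Conserve atomic number: 81 = 82 + Z, so Z = -1.
A = 0 and Z = -1 is e⁻ — a beta-minus particle.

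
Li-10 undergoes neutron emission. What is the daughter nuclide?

Neutron emission: mass number changes by -1, atomic number by +0.
A: 10 − 1 = 9; Z: 3 = 3.
Z = 3 is lithium, so the daughter is Li-9.

Li-9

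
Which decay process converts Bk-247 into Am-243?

ΔA = 243 − 247 = -4; ΔZ = 95 − 97 = -2.
A drops by 4 and Z drops by 2 — the signature of alpha emission.

alpha decay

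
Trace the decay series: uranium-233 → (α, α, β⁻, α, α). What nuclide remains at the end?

Start: (A, Z) = (233, 92).
After α: (229, 90).
After α: (225, 88).
After β⁻: (225, 89).
After α: (221, 87).
After α: (217, 85).
Z = 85 is astatine.

At-217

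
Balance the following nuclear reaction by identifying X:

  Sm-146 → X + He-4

Nd-142

Conserve mass number: 146 = A + 4, so A = 142.
Conserve atomic number: 62 = Z + 2, so Z = 60.
Z = 60 is neodymium, so the species is Nd-142.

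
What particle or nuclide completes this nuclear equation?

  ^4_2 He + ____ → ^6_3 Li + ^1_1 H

Conserve mass number: 4 + A = 6 + 1, so A = 3.
Conserve atomic number: 2 + Z = 3 + 1, so Z = 2.
Z = 2 is helium, so the species is ^3_2 He.

He-3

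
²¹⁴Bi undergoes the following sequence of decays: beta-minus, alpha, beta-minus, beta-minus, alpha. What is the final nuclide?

Pb-206

Start: (A, Z) = (214, 83).
After β⁻: (214, 84).
After α: (210, 82).
After β⁻: (210, 83).
After β⁻: (210, 84).
After α: (206, 82).
Z = 82 is lead.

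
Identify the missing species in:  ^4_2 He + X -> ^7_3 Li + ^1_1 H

Conserve mass number: 4 + A = 7 + 1, so A = 4.
Conserve atomic number: 2 + Z = 3 + 1, so Z = 2.
A = 4 and Z = 2 is ^4_2 He — an alpha particle.

alpha particle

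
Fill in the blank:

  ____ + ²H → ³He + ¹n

Conserve mass number: A + 2 = 3 + 1, so A = 2.
Conserve atomic number: Z + 1 = 2 + 0, so Z = 1.
A = 2 and Z = 1 is ²H — a deuteron.

deuteron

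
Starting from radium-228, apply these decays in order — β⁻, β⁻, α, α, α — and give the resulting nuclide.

Start: (A, Z) = (228, 88).
After β⁻: (228, 89).
After β⁻: (228, 90).
After α: (224, 88).
After α: (220, 86).
After α: (216, 84).
Z = 84 is polonium.

Po-216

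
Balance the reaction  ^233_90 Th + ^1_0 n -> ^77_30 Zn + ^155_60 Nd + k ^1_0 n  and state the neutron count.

Conserve mass number: 234 = 77 + 155 + k, so k = 234 − 232 = 2.
Check atomic number: 90 = 30 + 60 + 0 = 90. ✓

2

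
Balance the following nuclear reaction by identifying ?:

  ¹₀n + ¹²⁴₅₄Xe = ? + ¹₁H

I-124

Conserve mass number: 1 + 124 = A + 1, so A = 124.
Conserve atomic number: 0 + 54 = Z + 1, so Z = 53.
Z = 53 is iodine, so the species is ¹²⁴₅₃I.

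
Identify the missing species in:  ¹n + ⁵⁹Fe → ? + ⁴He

Cr-56

Conserve mass number: 1 + 59 = A + 4, so A = 56.
Conserve atomic number: 0 + 26 = Z + 2, so Z = 24.
Z = 24 is chromium, so the species is ⁵⁶Cr.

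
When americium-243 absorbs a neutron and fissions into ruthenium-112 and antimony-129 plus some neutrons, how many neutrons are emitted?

3

Conserve mass number: 244 = 112 + 129 + k, so k = 244 − 241 = 3.
Check atomic number: 95 = 44 + 51 + 0 = 95. ✓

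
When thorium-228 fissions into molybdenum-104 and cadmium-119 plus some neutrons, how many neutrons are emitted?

Conserve mass number: 228 = 104 + 119 + k, so k = 228 − 223 = 5.
Check atomic number: 90 = 42 + 48 + 0 = 90. ✓

5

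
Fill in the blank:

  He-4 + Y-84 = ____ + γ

Conserve mass number: 4 + 84 = A + 0, so A = 88.
Conserve atomic number: 2 + 39 = Z + 0, so Z = 41.
Z = 41 is niobium, so the species is Nb-88.

Nb-88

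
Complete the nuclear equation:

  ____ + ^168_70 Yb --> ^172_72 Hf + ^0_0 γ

Conserve mass number: A + 168 = 172 + 0, so A = 4.
Conserve atomic number: Z + 70 = 72 + 0, so Z = 2.
A = 4 and Z = 2 is ^4_2 He — an alpha particle.

alpha particle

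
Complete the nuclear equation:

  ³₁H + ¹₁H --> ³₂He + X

Conserve mass number: 3 + 1 = 3 + A, so A = 1.
Conserve atomic number: 1 + 1 = 2 + Z, so Z = 0.
A = 1 and Z = 0 is ¹₀n — a neutron.

neutron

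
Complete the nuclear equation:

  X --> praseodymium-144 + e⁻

Conserve mass number: A = 144 + 0, so A = 144.
Conserve atomic number: Z = 59 − 1, so Z = 58.
Z = 58 is cerium, so the species is cerium-144.

Ce-144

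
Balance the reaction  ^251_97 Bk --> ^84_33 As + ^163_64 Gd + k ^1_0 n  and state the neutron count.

4

Conserve mass number: 251 = 84 + 163 + k, so k = 251 − 247 = 4.
Check atomic number: 97 = 33 + 64 + 0 = 97. ✓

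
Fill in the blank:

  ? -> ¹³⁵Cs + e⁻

Xe-135

Conserve mass number: A = 135 + 0, so A = 135.
Conserve atomic number: Z = 55 − 1, so Z = 54.
Z = 54 is xenon, so the species is ¹³⁵Xe.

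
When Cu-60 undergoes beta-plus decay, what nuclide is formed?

Beta-plus decay: mass number changes by +0, atomic number by -1.
A: 60 = 60; Z: 29 − 1 = 28.
Z = 28 is nickel, so the daughter is Ni-60.

Ni-60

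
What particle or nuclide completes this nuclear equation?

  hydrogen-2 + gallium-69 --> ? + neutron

Ge-70

Conserve mass number: 2 + 69 = A + 1, so A = 70.
Conserve atomic number: 1 + 31 = Z + 0, so Z = 32.
Z = 32 is germanium, so the species is germanium-70.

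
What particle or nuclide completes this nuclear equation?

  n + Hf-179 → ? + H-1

Lu-179

Conserve mass number: 1 + 179 = A + 1, so A = 179.
Conserve atomic number: 0 + 72 = Z + 1, so Z = 71.
Z = 71 is lutetium, so the species is Lu-179.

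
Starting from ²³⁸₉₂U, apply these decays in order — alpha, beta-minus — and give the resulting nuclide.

Pa-234

Start: (A, Z) = (238, 92).
After α: (234, 90).
After β⁻: (234, 91).
Z = 91 is protactinium.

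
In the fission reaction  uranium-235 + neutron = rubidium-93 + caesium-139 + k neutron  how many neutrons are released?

Conserve mass number: 236 = 93 + 139 + k, so k = 236 − 232 = 4.
Check atomic number: 92 = 37 + 55 + 0 = 92. ✓

4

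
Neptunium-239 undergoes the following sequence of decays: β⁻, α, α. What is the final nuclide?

Start: (A, Z) = (239, 93).
After β⁻: (239, 94).
After α: (235, 92).
After α: (231, 90).
Z = 90 is thorium.

Th-231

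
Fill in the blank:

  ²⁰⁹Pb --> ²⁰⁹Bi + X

beta-minus particle

Conserve mass number: 209 = 209 + A, so A = 0.
Conserve atomic number: 82 = 83 + Z, so Z = -1.
A = 0 and Z = -1 is e⁻ — a beta-minus particle.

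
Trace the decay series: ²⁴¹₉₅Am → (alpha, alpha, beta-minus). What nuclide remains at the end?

U-233

Start: (A, Z) = (241, 95).
After α: (237, 93).
After α: (233, 91).
After β⁻: (233, 92).
Z = 92 is uranium.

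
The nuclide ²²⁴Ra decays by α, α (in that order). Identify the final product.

Start: (A, Z) = (224, 88).
After α: (220, 86).
After α: (216, 84).
Z = 84 is polonium.

Po-216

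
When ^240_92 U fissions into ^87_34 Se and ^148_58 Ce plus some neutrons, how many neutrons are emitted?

Conserve mass number: 240 = 87 + 148 + k, so k = 240 − 235 = 5.
Check atomic number: 92 = 34 + 58 + 0 = 92. ✓

5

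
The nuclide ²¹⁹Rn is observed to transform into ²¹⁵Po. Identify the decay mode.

ΔA = 215 − 219 = -4; ΔZ = 84 − 86 = -2.
A drops by 4 and Z drops by 2 — the signature of alpha emission.

alpha decay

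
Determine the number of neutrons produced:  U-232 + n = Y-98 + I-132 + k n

Conserve mass number: 233 = 98 + 132 + k, so k = 233 − 230 = 3.
Check atomic number: 92 = 39 + 53 + 0 = 92. ✓

3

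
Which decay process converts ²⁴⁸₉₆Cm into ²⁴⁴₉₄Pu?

ΔA = 244 − 248 = -4; ΔZ = 94 − 96 = -2.
A drops by 4 and Z drops by 2 — the signature of alpha emission.

alpha decay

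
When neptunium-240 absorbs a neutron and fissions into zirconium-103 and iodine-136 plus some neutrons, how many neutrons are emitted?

2

Conserve mass number: 241 = 103 + 136 + k, so k = 241 − 239 = 2.
Check atomic number: 93 = 40 + 53 + 0 = 93. ✓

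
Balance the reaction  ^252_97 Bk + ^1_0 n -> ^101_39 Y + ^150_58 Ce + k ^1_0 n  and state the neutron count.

2

Conserve mass number: 253 = 101 + 150 + k, so k = 253 − 251 = 2.
Check atomic number: 97 = 39 + 58 + 0 = 97. ✓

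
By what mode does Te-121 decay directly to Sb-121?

beta-plus decay or electron capture

ΔA = 121 − 121 = 0; ΔZ = 51 − 52 = -1.
A is unchanged and Z drops by 1 — a proton has become a neutron (β⁺ emission or electron capture).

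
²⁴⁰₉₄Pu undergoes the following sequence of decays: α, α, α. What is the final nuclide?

Ra-228

Start: (A, Z) = (240, 94).
After α: (236, 92).
After α: (232, 90).
After α: (228, 88).
Z = 88 is radium.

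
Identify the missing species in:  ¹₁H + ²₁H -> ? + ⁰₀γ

He-3

Conserve mass number: 1 + 2 = A + 0, so A = 3.
Conserve atomic number: 1 + 1 = Z + 0, so Z = 2.
Z = 2 is helium, so the species is ³₂He.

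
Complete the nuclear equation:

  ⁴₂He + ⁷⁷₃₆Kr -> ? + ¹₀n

Conserve mass number: 4 + 77 = A + 1, so A = 80.
Conserve atomic number: 2 + 36 = Z + 0, so Z = 38.
Z = 38 is strontium, so the species is ⁸⁰₃₈Sr.

Sr-80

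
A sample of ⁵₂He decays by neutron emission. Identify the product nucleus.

He-4

Neutron emission: mass number changes by -1, atomic number by +0.
A: 5 − 1 = 4; Z: 2 = 2.
Z = 2 is helium, so the daughter is ⁴₂He.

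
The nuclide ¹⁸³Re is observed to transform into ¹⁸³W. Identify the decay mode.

beta-plus decay or electron capture

ΔA = 183 − 183 = 0; ΔZ = 74 − 75 = -1.
A is unchanged and Z drops by 1 — a proton has become a neutron (β⁺ emission or electron capture).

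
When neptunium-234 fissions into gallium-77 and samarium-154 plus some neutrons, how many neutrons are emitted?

3

Conserve mass number: 234 = 77 + 154 + k, so k = 234 − 231 = 3.
Check atomic number: 93 = 31 + 62 + 0 = 93. ✓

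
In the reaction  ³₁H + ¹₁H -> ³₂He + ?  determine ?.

neutron

Conserve mass number: 3 + 1 = 3 + A, so A = 1.
Conserve atomic number: 1 + 1 = 2 + Z, so Z = 0.
A = 1 and Z = 0 is ¹₀n — a neutron.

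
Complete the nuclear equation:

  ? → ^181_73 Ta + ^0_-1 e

Hf-181

Conserve mass number: A = 181 + 0, so A = 181.
Conserve atomic number: Z = 73 − 1, so Z = 72.
Z = 72 is hafnium, so the species is ^181_72 Hf.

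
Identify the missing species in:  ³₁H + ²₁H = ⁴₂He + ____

neutron

Conserve mass number: 3 + 2 = 4 + A, so A = 1.
Conserve atomic number: 1 + 1 = 2 + Z, so Z = 0.
A = 1 and Z = 0 is ¹₀n — a neutron.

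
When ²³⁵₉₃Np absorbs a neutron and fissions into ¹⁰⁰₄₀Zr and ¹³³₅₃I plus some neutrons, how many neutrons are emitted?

3

Conserve mass number: 236 = 100 + 133 + k, so k = 236 − 233 = 3.
Check atomic number: 93 = 40 + 53 + 0 = 93. ✓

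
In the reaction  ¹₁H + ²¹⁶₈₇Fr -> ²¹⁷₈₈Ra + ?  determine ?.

gamma ray

Conserve mass number: 1 + 216 = 217 + A, so A = 0.
Conserve atomic number: 1 + 87 = 88 + Z, so Z = 0.
A = 0 and Z = 0 is ⁰₀γ — a gamma ray.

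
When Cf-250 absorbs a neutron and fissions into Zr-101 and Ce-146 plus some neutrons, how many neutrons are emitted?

Conserve mass number: 251 = 101 + 146 + k, so k = 251 − 247 = 4.
Check atomic number: 98 = 40 + 58 + 0 = 98. ✓

4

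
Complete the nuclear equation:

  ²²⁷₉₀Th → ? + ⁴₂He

Ra-223

Conserve mass number: 227 = A + 4, so A = 223.
Conserve atomic number: 90 = Z + 2, so Z = 88.
Z = 88 is radium, so the species is ²²³₈₈Ra.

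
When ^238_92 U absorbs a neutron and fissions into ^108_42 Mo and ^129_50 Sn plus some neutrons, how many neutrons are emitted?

Conserve mass number: 239 = 108 + 129 + k, so k = 239 − 237 = 2.
Check atomic number: 92 = 42 + 50 + 0 = 92. ✓

2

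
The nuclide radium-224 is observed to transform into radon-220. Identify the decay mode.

ΔA = 220 − 224 = -4; ΔZ = 86 − 88 = -2.
A drops by 4 and Z drops by 2 — the signature of alpha emission.

alpha decay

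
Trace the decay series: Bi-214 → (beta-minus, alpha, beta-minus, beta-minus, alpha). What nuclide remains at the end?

Start: (A, Z) = (214, 83).
After β⁻: (214, 84).
After α: (210, 82).
After β⁻: (210, 83).
After β⁻: (210, 84).
After α: (206, 82).
Z = 82 is lead.

Pb-206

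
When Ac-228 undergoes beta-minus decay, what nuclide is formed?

Beta-minus decay: mass number changes by +0, atomic number by +1.
A: 228 = 228; Z: 89 + 1 = 90.
Z = 90 is thorium, so the daughter is Th-228.

Th-228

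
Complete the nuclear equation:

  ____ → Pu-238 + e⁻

Conserve mass number: A = 238 + 0, so A = 238.
Conserve atomic number: Z = 94 − 1, so Z = 93.
Z = 93 is neptunium, so the species is Np-238.

Np-238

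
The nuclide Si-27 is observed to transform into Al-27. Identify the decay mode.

beta-plus decay or electron capture

ΔA = 27 − 27 = 0; ΔZ = 13 − 14 = -1.
A is unchanged and Z drops by 1 — a proton has become a neutron (β⁺ emission or electron capture).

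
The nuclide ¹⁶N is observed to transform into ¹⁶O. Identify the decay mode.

ΔA = 16 − 16 = 0; ΔZ = 8 − 7 = +1.
A is unchanged and Z rises by 1 — a neutron has become a proton (β⁻ decay).

beta-minus decay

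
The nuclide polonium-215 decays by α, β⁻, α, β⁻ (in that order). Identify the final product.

Pb-207

Start: (A, Z) = (215, 84).
After α: (211, 82).
After β⁻: (211, 83).
After α: (207, 81).
After β⁻: (207, 82).
Z = 82 is lead.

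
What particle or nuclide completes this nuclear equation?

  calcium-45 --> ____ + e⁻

Conserve mass number: 45 = A + 0, so A = 45.
Conserve atomic number: 20 = Z − 1, so Z = 21.
Z = 21 is scandium, so the species is scandium-45.

Sc-45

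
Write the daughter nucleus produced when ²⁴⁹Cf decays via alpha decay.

Cm-245

Alpha decay: mass number changes by -4, atomic number by -2.
A: 249 − 4 = 245; Z: 98 − 2 = 96.
Z = 96 is curium, so the daughter is ²⁴⁵Cm.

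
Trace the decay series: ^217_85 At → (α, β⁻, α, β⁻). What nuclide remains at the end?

Start: (A, Z) = (217, 85).
After α: (213, 83).
After β⁻: (213, 84).
After α: (209, 82).
After β⁻: (209, 83).
Z = 83 is bismuth.

Bi-209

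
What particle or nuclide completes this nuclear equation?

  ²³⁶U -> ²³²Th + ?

Conserve mass number: 236 = 232 + A, so A = 4.
Conserve atomic number: 92 = 90 + Z, so Z = 2.
A = 4 and Z = 2 is ⁴He — an alpha particle.

alpha particle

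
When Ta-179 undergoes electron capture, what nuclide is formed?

Hf-179

Electron capture: mass number changes by +0, atomic number by -1.
A: 179 = 179; Z: 73 − 1 = 72.
Z = 72 is hafnium, so the daughter is Hf-179.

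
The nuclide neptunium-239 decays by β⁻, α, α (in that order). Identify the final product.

Start: (A, Z) = (239, 93).
After β⁻: (239, 94).
After α: (235, 92).
After α: (231, 90).
Z = 90 is thorium.

Th-231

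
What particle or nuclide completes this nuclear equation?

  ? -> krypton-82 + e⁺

Conserve mass number: A = 82 + 0, so A = 82.
Conserve atomic number: Z = 36 + 1, so Z = 37.
Z = 37 is rubidium, so the species is rubidium-82.

Rb-82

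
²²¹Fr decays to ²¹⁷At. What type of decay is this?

ΔA = 217 − 221 = -4; ΔZ = 85 − 87 = -2.
A drops by 4 and Z drops by 2 — the signature of alpha emission.

alpha decay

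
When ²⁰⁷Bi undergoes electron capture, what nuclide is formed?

Pb-207

Electron capture: mass number changes by +0, atomic number by -1.
A: 207 = 207; Z: 83 − 1 = 82.
Z = 82 is lead, so the daughter is ²⁰⁷Pb.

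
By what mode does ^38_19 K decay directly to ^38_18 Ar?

beta-plus decay or electron capture

ΔA = 38 − 38 = 0; ΔZ = 18 − 19 = -1.
A is unchanged and Z drops by 1 — a proton has become a neutron (β⁺ emission or electron capture).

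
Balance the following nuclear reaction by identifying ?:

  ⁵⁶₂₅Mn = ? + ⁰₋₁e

Fe-56

Conserve mass number: 56 = A + 0, so A = 56.
Conserve atomic number: 25 = Z − 1, so Z = 26.
Z = 26 is iron, so the species is ⁵⁶₂₆Fe.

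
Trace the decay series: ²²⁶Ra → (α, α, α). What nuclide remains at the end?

Start: (A, Z) = (226, 88).
After α: (222, 86).
After α: (218, 84).
After α: (214, 82).
Z = 82 is lead.

Pb-214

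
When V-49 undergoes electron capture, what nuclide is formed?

Ti-49

Electron capture: mass number changes by +0, atomic number by -1.
A: 49 = 49; Z: 23 − 1 = 22.
Z = 22 is titanium, so the daughter is Ti-49.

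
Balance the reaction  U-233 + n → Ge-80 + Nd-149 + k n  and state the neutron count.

Conserve mass number: 234 = 80 + 149 + k, so k = 234 − 229 = 5.
Check atomic number: 92 = 32 + 60 + 0 = 92. ✓

5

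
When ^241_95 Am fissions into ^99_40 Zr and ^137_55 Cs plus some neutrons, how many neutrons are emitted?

Conserve mass number: 241 = 99 + 137 + k, so k = 241 − 236 = 5.
Check atomic number: 95 = 40 + 55 + 0 = 95. ✓

5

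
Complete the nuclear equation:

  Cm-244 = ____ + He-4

Pu-240

Conserve mass number: 244 = A + 4, so A = 240.
Conserve atomic number: 96 = Z + 2, so Z = 94.
Z = 94 is plutonium, so the species is Pu-240.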